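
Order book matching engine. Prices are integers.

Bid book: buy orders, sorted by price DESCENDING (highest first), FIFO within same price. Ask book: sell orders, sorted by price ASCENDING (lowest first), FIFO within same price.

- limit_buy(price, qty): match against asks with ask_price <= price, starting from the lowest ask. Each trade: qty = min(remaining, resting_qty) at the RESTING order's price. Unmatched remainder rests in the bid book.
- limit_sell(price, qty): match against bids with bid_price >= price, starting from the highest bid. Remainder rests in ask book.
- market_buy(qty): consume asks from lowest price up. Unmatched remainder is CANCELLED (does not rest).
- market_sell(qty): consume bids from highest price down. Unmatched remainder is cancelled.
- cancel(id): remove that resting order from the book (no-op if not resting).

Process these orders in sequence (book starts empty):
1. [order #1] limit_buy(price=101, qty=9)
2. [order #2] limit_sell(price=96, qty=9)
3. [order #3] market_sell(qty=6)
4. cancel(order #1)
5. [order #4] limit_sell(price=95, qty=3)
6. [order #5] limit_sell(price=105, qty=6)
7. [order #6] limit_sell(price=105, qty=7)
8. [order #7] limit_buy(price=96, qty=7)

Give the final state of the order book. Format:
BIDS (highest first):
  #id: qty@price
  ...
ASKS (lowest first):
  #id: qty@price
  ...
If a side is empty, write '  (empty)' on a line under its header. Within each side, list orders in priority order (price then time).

Answer: BIDS (highest first):
  #7: 4@96
ASKS (lowest first):
  #5: 6@105
  #6: 7@105

Derivation:
After op 1 [order #1] limit_buy(price=101, qty=9): fills=none; bids=[#1:9@101] asks=[-]
After op 2 [order #2] limit_sell(price=96, qty=9): fills=#1x#2:9@101; bids=[-] asks=[-]
After op 3 [order #3] market_sell(qty=6): fills=none; bids=[-] asks=[-]
After op 4 cancel(order #1): fills=none; bids=[-] asks=[-]
After op 5 [order #4] limit_sell(price=95, qty=3): fills=none; bids=[-] asks=[#4:3@95]
After op 6 [order #5] limit_sell(price=105, qty=6): fills=none; bids=[-] asks=[#4:3@95 #5:6@105]
After op 7 [order #6] limit_sell(price=105, qty=7): fills=none; bids=[-] asks=[#4:3@95 #5:6@105 #6:7@105]
After op 8 [order #7] limit_buy(price=96, qty=7): fills=#7x#4:3@95; bids=[#7:4@96] asks=[#5:6@105 #6:7@105]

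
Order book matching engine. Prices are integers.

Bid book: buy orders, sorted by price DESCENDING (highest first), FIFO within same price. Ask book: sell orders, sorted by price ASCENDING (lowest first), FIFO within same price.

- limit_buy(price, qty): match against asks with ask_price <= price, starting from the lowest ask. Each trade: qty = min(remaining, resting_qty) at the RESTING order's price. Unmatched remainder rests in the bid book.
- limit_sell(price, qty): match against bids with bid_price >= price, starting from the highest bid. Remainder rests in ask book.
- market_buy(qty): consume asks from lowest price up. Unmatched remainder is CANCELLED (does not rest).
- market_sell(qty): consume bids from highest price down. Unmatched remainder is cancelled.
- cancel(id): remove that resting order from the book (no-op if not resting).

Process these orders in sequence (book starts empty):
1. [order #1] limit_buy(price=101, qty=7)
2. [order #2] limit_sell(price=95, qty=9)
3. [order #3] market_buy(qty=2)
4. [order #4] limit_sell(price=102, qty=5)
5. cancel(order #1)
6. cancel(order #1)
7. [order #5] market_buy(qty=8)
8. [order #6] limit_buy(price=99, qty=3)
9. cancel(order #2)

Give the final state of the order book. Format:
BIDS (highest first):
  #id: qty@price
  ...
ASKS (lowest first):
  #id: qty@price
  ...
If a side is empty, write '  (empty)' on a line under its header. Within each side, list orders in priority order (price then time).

Answer: BIDS (highest first):
  #6: 3@99
ASKS (lowest first):
  (empty)

Derivation:
After op 1 [order #1] limit_buy(price=101, qty=7): fills=none; bids=[#1:7@101] asks=[-]
After op 2 [order #2] limit_sell(price=95, qty=9): fills=#1x#2:7@101; bids=[-] asks=[#2:2@95]
After op 3 [order #3] market_buy(qty=2): fills=#3x#2:2@95; bids=[-] asks=[-]
After op 4 [order #4] limit_sell(price=102, qty=5): fills=none; bids=[-] asks=[#4:5@102]
After op 5 cancel(order #1): fills=none; bids=[-] asks=[#4:5@102]
After op 6 cancel(order #1): fills=none; bids=[-] asks=[#4:5@102]
After op 7 [order #5] market_buy(qty=8): fills=#5x#4:5@102; bids=[-] asks=[-]
After op 8 [order #6] limit_buy(price=99, qty=3): fills=none; bids=[#6:3@99] asks=[-]
After op 9 cancel(order #2): fills=none; bids=[#6:3@99] asks=[-]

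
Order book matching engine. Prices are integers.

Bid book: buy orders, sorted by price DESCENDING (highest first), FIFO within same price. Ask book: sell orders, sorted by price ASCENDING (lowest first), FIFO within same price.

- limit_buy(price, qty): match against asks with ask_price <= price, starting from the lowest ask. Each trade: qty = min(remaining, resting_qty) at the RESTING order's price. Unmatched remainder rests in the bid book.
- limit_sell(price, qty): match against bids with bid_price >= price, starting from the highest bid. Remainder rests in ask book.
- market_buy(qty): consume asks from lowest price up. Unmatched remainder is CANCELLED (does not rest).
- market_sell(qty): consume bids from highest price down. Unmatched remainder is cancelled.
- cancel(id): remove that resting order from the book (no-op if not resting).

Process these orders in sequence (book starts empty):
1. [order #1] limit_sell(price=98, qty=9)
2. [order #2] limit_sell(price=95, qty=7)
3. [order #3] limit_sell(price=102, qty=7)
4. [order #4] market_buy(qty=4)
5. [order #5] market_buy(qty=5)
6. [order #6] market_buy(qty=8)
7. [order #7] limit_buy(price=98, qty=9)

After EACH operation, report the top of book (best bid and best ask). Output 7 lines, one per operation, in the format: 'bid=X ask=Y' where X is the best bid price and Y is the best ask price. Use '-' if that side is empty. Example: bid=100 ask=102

Answer: bid=- ask=98
bid=- ask=95
bid=- ask=95
bid=- ask=95
bid=- ask=98
bid=- ask=102
bid=98 ask=102

Derivation:
After op 1 [order #1] limit_sell(price=98, qty=9): fills=none; bids=[-] asks=[#1:9@98]
After op 2 [order #2] limit_sell(price=95, qty=7): fills=none; bids=[-] asks=[#2:7@95 #1:9@98]
After op 3 [order #3] limit_sell(price=102, qty=7): fills=none; bids=[-] asks=[#2:7@95 #1:9@98 #3:7@102]
After op 4 [order #4] market_buy(qty=4): fills=#4x#2:4@95; bids=[-] asks=[#2:3@95 #1:9@98 #3:7@102]
After op 5 [order #5] market_buy(qty=5): fills=#5x#2:3@95 #5x#1:2@98; bids=[-] asks=[#1:7@98 #3:7@102]
After op 6 [order #6] market_buy(qty=8): fills=#6x#1:7@98 #6x#3:1@102; bids=[-] asks=[#3:6@102]
After op 7 [order #7] limit_buy(price=98, qty=9): fills=none; bids=[#7:9@98] asks=[#3:6@102]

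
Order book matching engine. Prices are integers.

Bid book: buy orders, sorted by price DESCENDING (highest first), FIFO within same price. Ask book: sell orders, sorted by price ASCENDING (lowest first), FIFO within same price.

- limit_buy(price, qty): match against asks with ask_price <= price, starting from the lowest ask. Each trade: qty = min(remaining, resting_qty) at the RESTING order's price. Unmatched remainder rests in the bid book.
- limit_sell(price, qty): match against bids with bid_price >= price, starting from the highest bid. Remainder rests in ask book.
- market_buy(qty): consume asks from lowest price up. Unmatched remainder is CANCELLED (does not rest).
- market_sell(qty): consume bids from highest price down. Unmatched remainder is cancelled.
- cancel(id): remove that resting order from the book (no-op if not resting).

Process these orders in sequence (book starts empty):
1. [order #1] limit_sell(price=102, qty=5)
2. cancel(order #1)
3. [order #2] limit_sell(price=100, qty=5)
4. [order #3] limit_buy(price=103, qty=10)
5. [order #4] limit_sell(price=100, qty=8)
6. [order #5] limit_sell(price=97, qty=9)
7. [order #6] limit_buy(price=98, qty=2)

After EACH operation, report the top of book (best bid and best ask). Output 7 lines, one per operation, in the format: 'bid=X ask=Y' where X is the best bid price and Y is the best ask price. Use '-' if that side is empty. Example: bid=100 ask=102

Answer: bid=- ask=102
bid=- ask=-
bid=- ask=100
bid=103 ask=-
bid=- ask=100
bid=- ask=97
bid=- ask=97

Derivation:
After op 1 [order #1] limit_sell(price=102, qty=5): fills=none; bids=[-] asks=[#1:5@102]
After op 2 cancel(order #1): fills=none; bids=[-] asks=[-]
After op 3 [order #2] limit_sell(price=100, qty=5): fills=none; bids=[-] asks=[#2:5@100]
After op 4 [order #3] limit_buy(price=103, qty=10): fills=#3x#2:5@100; bids=[#3:5@103] asks=[-]
After op 5 [order #4] limit_sell(price=100, qty=8): fills=#3x#4:5@103; bids=[-] asks=[#4:3@100]
After op 6 [order #5] limit_sell(price=97, qty=9): fills=none; bids=[-] asks=[#5:9@97 #4:3@100]
After op 7 [order #6] limit_buy(price=98, qty=2): fills=#6x#5:2@97; bids=[-] asks=[#5:7@97 #4:3@100]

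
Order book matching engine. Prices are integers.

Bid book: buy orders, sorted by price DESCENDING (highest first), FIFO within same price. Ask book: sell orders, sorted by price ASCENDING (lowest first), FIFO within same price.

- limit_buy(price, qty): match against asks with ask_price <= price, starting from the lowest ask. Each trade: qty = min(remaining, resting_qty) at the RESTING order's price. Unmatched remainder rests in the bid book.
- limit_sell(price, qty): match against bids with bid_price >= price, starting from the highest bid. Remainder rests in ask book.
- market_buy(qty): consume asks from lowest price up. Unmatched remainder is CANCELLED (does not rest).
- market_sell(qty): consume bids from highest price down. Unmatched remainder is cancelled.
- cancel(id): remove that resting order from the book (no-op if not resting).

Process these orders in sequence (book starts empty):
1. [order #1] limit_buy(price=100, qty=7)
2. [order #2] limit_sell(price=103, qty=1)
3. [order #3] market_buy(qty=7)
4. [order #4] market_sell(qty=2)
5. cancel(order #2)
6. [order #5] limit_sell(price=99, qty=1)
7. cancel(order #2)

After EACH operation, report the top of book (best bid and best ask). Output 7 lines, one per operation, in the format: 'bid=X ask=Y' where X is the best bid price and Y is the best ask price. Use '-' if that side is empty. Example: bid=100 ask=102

After op 1 [order #1] limit_buy(price=100, qty=7): fills=none; bids=[#1:7@100] asks=[-]
After op 2 [order #2] limit_sell(price=103, qty=1): fills=none; bids=[#1:7@100] asks=[#2:1@103]
After op 3 [order #3] market_buy(qty=7): fills=#3x#2:1@103; bids=[#1:7@100] asks=[-]
After op 4 [order #4] market_sell(qty=2): fills=#1x#4:2@100; bids=[#1:5@100] asks=[-]
After op 5 cancel(order #2): fills=none; bids=[#1:5@100] asks=[-]
After op 6 [order #5] limit_sell(price=99, qty=1): fills=#1x#5:1@100; bids=[#1:4@100] asks=[-]
After op 7 cancel(order #2): fills=none; bids=[#1:4@100] asks=[-]

Answer: bid=100 ask=-
bid=100 ask=103
bid=100 ask=-
bid=100 ask=-
bid=100 ask=-
bid=100 ask=-
bid=100 ask=-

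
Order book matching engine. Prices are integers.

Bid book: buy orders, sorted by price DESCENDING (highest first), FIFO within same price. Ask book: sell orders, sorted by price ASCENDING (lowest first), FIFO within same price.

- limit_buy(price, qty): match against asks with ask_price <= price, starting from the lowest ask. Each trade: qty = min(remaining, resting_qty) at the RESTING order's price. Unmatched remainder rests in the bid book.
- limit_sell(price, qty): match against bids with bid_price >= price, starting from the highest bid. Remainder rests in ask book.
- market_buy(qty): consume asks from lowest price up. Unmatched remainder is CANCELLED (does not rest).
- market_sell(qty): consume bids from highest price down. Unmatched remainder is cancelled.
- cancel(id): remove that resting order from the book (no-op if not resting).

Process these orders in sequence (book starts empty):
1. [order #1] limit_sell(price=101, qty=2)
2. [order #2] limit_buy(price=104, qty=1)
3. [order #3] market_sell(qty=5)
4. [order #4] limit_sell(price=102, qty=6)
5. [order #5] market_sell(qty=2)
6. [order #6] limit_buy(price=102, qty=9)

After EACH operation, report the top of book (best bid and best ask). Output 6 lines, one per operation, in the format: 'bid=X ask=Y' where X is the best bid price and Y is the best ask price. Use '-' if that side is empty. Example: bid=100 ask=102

Answer: bid=- ask=101
bid=- ask=101
bid=- ask=101
bid=- ask=101
bid=- ask=101
bid=102 ask=-

Derivation:
After op 1 [order #1] limit_sell(price=101, qty=2): fills=none; bids=[-] asks=[#1:2@101]
After op 2 [order #2] limit_buy(price=104, qty=1): fills=#2x#1:1@101; bids=[-] asks=[#1:1@101]
After op 3 [order #3] market_sell(qty=5): fills=none; bids=[-] asks=[#1:1@101]
After op 4 [order #4] limit_sell(price=102, qty=6): fills=none; bids=[-] asks=[#1:1@101 #4:6@102]
After op 5 [order #5] market_sell(qty=2): fills=none; bids=[-] asks=[#1:1@101 #4:6@102]
After op 6 [order #6] limit_buy(price=102, qty=9): fills=#6x#1:1@101 #6x#4:6@102; bids=[#6:2@102] asks=[-]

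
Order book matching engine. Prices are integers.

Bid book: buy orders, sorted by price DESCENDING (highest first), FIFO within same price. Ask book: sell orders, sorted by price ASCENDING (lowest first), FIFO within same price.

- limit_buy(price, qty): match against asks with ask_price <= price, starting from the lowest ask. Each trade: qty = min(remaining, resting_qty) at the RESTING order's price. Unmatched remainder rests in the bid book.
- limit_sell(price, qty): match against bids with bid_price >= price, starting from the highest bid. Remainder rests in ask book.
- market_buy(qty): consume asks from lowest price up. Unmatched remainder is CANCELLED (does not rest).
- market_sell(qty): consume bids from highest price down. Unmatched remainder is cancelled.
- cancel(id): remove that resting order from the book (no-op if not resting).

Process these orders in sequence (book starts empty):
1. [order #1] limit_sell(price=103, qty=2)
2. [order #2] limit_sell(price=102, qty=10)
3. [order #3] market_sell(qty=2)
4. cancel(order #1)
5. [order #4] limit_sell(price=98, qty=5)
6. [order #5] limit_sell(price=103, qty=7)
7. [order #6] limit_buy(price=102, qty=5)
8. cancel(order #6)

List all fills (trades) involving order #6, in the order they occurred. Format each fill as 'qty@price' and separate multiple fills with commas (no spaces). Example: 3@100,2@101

After op 1 [order #1] limit_sell(price=103, qty=2): fills=none; bids=[-] asks=[#1:2@103]
After op 2 [order #2] limit_sell(price=102, qty=10): fills=none; bids=[-] asks=[#2:10@102 #1:2@103]
After op 3 [order #3] market_sell(qty=2): fills=none; bids=[-] asks=[#2:10@102 #1:2@103]
After op 4 cancel(order #1): fills=none; bids=[-] asks=[#2:10@102]
After op 5 [order #4] limit_sell(price=98, qty=5): fills=none; bids=[-] asks=[#4:5@98 #2:10@102]
After op 6 [order #5] limit_sell(price=103, qty=7): fills=none; bids=[-] asks=[#4:5@98 #2:10@102 #5:7@103]
After op 7 [order #6] limit_buy(price=102, qty=5): fills=#6x#4:5@98; bids=[-] asks=[#2:10@102 #5:7@103]
After op 8 cancel(order #6): fills=none; bids=[-] asks=[#2:10@102 #5:7@103]

Answer: 5@98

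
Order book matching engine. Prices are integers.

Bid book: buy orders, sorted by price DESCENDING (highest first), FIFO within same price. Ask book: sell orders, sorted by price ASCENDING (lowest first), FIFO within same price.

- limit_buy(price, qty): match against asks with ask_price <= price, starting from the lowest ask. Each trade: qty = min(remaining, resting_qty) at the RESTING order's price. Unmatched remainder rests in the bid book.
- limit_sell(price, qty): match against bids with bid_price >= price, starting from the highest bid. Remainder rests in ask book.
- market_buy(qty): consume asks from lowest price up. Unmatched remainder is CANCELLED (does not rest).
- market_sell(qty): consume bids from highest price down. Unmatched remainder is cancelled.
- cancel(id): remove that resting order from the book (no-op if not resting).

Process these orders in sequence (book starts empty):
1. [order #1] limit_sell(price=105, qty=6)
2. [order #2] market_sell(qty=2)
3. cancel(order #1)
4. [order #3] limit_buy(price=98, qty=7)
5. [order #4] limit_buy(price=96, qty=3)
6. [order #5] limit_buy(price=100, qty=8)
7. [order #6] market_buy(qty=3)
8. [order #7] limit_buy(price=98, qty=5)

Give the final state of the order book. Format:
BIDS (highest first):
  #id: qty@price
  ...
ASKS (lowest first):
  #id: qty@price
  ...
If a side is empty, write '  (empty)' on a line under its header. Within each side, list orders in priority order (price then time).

After op 1 [order #1] limit_sell(price=105, qty=6): fills=none; bids=[-] asks=[#1:6@105]
After op 2 [order #2] market_sell(qty=2): fills=none; bids=[-] asks=[#1:6@105]
After op 3 cancel(order #1): fills=none; bids=[-] asks=[-]
After op 4 [order #3] limit_buy(price=98, qty=7): fills=none; bids=[#3:7@98] asks=[-]
After op 5 [order #4] limit_buy(price=96, qty=3): fills=none; bids=[#3:7@98 #4:3@96] asks=[-]
After op 6 [order #5] limit_buy(price=100, qty=8): fills=none; bids=[#5:8@100 #3:7@98 #4:3@96] asks=[-]
After op 7 [order #6] market_buy(qty=3): fills=none; bids=[#5:8@100 #3:7@98 #4:3@96] asks=[-]
After op 8 [order #7] limit_buy(price=98, qty=5): fills=none; bids=[#5:8@100 #3:7@98 #7:5@98 #4:3@96] asks=[-]

Answer: BIDS (highest first):
  #5: 8@100
  #3: 7@98
  #7: 5@98
  #4: 3@96
ASKS (lowest first):
  (empty)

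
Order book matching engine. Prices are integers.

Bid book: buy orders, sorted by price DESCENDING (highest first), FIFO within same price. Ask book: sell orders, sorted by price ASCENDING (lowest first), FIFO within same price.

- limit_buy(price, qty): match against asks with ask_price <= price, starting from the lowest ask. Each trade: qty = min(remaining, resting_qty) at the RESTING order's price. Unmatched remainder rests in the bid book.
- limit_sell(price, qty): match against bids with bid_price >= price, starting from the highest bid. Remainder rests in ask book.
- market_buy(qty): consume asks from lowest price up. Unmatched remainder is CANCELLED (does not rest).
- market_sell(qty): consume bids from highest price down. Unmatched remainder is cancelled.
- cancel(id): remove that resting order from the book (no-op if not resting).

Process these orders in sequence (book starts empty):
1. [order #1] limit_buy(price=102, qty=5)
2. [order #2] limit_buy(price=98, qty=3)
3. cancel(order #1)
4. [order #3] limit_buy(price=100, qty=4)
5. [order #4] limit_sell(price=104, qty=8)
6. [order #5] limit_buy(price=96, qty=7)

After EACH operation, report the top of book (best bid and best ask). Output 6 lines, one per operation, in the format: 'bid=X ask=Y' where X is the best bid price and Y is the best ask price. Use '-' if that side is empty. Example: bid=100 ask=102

Answer: bid=102 ask=-
bid=102 ask=-
bid=98 ask=-
bid=100 ask=-
bid=100 ask=104
bid=100 ask=104

Derivation:
After op 1 [order #1] limit_buy(price=102, qty=5): fills=none; bids=[#1:5@102] asks=[-]
After op 2 [order #2] limit_buy(price=98, qty=3): fills=none; bids=[#1:5@102 #2:3@98] asks=[-]
After op 3 cancel(order #1): fills=none; bids=[#2:3@98] asks=[-]
After op 4 [order #3] limit_buy(price=100, qty=4): fills=none; bids=[#3:4@100 #2:3@98] asks=[-]
After op 5 [order #4] limit_sell(price=104, qty=8): fills=none; bids=[#3:4@100 #2:3@98] asks=[#4:8@104]
After op 6 [order #5] limit_buy(price=96, qty=7): fills=none; bids=[#3:4@100 #2:3@98 #5:7@96] asks=[#4:8@104]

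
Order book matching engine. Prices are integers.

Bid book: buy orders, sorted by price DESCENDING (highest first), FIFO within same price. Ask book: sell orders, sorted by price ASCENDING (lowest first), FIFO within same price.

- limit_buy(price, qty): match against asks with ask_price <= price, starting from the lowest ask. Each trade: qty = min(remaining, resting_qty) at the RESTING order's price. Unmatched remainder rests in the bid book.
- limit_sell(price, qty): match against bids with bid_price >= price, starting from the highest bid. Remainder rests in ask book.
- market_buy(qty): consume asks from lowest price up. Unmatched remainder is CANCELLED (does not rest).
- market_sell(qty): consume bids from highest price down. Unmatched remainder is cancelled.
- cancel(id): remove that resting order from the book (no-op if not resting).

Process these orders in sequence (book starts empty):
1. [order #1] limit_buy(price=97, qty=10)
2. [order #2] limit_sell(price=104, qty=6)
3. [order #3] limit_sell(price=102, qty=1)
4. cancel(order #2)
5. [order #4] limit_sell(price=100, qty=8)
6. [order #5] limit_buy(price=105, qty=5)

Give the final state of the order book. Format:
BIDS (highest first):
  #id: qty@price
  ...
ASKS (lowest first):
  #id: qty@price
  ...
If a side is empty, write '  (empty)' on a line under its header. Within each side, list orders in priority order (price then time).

After op 1 [order #1] limit_buy(price=97, qty=10): fills=none; bids=[#1:10@97] asks=[-]
After op 2 [order #2] limit_sell(price=104, qty=6): fills=none; bids=[#1:10@97] asks=[#2:6@104]
After op 3 [order #3] limit_sell(price=102, qty=1): fills=none; bids=[#1:10@97] asks=[#3:1@102 #2:6@104]
After op 4 cancel(order #2): fills=none; bids=[#1:10@97] asks=[#3:1@102]
After op 5 [order #4] limit_sell(price=100, qty=8): fills=none; bids=[#1:10@97] asks=[#4:8@100 #3:1@102]
After op 6 [order #5] limit_buy(price=105, qty=5): fills=#5x#4:5@100; bids=[#1:10@97] asks=[#4:3@100 #3:1@102]

Answer: BIDS (highest first):
  #1: 10@97
ASKS (lowest first):
  #4: 3@100
  #3: 1@102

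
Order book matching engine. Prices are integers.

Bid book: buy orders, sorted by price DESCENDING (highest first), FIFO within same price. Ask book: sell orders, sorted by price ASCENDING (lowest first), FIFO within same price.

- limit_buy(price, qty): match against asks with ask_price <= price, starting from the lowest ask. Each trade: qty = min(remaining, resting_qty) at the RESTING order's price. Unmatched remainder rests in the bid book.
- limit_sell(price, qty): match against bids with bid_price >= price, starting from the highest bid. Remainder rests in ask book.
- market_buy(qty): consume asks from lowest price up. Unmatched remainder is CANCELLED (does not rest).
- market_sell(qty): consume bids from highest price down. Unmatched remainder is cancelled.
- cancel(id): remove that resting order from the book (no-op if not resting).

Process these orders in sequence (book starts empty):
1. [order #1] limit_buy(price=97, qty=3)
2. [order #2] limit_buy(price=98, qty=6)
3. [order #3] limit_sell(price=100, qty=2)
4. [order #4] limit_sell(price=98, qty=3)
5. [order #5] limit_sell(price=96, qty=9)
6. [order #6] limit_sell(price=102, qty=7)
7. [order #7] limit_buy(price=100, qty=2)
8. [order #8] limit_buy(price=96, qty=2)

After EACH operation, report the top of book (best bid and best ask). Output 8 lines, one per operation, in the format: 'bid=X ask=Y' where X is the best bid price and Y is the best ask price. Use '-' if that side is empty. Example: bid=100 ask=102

After op 1 [order #1] limit_buy(price=97, qty=3): fills=none; bids=[#1:3@97] asks=[-]
After op 2 [order #2] limit_buy(price=98, qty=6): fills=none; bids=[#2:6@98 #1:3@97] asks=[-]
After op 3 [order #3] limit_sell(price=100, qty=2): fills=none; bids=[#2:6@98 #1:3@97] asks=[#3:2@100]
After op 4 [order #4] limit_sell(price=98, qty=3): fills=#2x#4:3@98; bids=[#2:3@98 #1:3@97] asks=[#3:2@100]
After op 5 [order #5] limit_sell(price=96, qty=9): fills=#2x#5:3@98 #1x#5:3@97; bids=[-] asks=[#5:3@96 #3:2@100]
After op 6 [order #6] limit_sell(price=102, qty=7): fills=none; bids=[-] asks=[#5:3@96 #3:2@100 #6:7@102]
After op 7 [order #7] limit_buy(price=100, qty=2): fills=#7x#5:2@96; bids=[-] asks=[#5:1@96 #3:2@100 #6:7@102]
After op 8 [order #8] limit_buy(price=96, qty=2): fills=#8x#5:1@96; bids=[#8:1@96] asks=[#3:2@100 #6:7@102]

Answer: bid=97 ask=-
bid=98 ask=-
bid=98 ask=100
bid=98 ask=100
bid=- ask=96
bid=- ask=96
bid=- ask=96
bid=96 ask=100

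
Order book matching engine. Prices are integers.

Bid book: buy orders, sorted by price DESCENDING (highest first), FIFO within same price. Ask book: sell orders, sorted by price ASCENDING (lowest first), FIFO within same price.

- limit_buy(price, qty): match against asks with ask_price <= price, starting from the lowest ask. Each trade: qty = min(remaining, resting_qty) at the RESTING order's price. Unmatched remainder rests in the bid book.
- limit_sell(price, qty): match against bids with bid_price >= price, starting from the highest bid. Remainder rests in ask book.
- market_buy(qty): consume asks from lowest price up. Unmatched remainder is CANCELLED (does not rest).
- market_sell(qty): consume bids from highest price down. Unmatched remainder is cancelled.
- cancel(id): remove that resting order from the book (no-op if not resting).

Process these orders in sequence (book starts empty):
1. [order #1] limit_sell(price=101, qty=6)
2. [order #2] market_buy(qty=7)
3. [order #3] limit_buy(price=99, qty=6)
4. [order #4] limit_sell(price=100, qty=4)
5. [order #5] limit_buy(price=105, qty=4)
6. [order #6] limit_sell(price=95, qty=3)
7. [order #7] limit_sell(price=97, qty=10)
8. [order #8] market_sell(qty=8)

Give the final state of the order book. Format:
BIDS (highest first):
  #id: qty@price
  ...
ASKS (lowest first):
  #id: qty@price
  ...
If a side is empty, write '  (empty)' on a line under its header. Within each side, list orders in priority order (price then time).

Answer: BIDS (highest first):
  (empty)
ASKS (lowest first):
  #7: 7@97

Derivation:
After op 1 [order #1] limit_sell(price=101, qty=6): fills=none; bids=[-] asks=[#1:6@101]
After op 2 [order #2] market_buy(qty=7): fills=#2x#1:6@101; bids=[-] asks=[-]
After op 3 [order #3] limit_buy(price=99, qty=6): fills=none; bids=[#3:6@99] asks=[-]
After op 4 [order #4] limit_sell(price=100, qty=4): fills=none; bids=[#3:6@99] asks=[#4:4@100]
After op 5 [order #5] limit_buy(price=105, qty=4): fills=#5x#4:4@100; bids=[#3:6@99] asks=[-]
After op 6 [order #6] limit_sell(price=95, qty=3): fills=#3x#6:3@99; bids=[#3:3@99] asks=[-]
After op 7 [order #7] limit_sell(price=97, qty=10): fills=#3x#7:3@99; bids=[-] asks=[#7:7@97]
After op 8 [order #8] market_sell(qty=8): fills=none; bids=[-] asks=[#7:7@97]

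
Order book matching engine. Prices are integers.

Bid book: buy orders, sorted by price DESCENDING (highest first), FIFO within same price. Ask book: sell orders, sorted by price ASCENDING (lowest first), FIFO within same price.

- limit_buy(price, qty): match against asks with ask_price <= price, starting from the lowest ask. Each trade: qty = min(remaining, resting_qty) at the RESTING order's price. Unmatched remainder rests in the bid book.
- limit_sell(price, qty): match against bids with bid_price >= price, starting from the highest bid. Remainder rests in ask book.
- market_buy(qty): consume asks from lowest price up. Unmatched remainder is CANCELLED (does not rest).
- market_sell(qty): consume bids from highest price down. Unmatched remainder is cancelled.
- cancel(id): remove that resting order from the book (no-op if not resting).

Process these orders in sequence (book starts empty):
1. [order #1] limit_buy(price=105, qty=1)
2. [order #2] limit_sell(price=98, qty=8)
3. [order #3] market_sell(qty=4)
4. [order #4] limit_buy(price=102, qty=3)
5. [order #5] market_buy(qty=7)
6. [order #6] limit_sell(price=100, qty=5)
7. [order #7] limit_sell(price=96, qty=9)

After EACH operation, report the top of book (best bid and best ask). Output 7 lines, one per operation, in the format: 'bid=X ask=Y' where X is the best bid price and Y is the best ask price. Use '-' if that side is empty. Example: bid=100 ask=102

After op 1 [order #1] limit_buy(price=105, qty=1): fills=none; bids=[#1:1@105] asks=[-]
After op 2 [order #2] limit_sell(price=98, qty=8): fills=#1x#2:1@105; bids=[-] asks=[#2:7@98]
After op 3 [order #3] market_sell(qty=4): fills=none; bids=[-] asks=[#2:7@98]
After op 4 [order #4] limit_buy(price=102, qty=3): fills=#4x#2:3@98; bids=[-] asks=[#2:4@98]
After op 5 [order #5] market_buy(qty=7): fills=#5x#2:4@98; bids=[-] asks=[-]
After op 6 [order #6] limit_sell(price=100, qty=5): fills=none; bids=[-] asks=[#6:5@100]
After op 7 [order #7] limit_sell(price=96, qty=9): fills=none; bids=[-] asks=[#7:9@96 #6:5@100]

Answer: bid=105 ask=-
bid=- ask=98
bid=- ask=98
bid=- ask=98
bid=- ask=-
bid=- ask=100
bid=- ask=96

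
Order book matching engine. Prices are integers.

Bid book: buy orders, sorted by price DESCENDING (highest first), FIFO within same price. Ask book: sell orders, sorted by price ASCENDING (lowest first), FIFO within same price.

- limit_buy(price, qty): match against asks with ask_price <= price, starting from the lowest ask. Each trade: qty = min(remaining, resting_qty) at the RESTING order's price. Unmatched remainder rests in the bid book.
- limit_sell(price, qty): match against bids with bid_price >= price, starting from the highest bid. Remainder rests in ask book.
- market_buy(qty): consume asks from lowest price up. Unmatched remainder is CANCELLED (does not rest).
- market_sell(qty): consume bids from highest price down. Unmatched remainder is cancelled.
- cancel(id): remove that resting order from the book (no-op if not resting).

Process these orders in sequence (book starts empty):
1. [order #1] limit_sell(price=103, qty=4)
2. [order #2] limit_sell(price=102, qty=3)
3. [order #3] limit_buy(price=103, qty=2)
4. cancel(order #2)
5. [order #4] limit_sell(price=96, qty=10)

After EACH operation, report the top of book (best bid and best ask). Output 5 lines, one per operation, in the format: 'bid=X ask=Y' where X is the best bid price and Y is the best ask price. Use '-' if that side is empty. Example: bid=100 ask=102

Answer: bid=- ask=103
bid=- ask=102
bid=- ask=102
bid=- ask=103
bid=- ask=96

Derivation:
After op 1 [order #1] limit_sell(price=103, qty=4): fills=none; bids=[-] asks=[#1:4@103]
After op 2 [order #2] limit_sell(price=102, qty=3): fills=none; bids=[-] asks=[#2:3@102 #1:4@103]
After op 3 [order #3] limit_buy(price=103, qty=2): fills=#3x#2:2@102; bids=[-] asks=[#2:1@102 #1:4@103]
After op 4 cancel(order #2): fills=none; bids=[-] asks=[#1:4@103]
After op 5 [order #4] limit_sell(price=96, qty=10): fills=none; bids=[-] asks=[#4:10@96 #1:4@103]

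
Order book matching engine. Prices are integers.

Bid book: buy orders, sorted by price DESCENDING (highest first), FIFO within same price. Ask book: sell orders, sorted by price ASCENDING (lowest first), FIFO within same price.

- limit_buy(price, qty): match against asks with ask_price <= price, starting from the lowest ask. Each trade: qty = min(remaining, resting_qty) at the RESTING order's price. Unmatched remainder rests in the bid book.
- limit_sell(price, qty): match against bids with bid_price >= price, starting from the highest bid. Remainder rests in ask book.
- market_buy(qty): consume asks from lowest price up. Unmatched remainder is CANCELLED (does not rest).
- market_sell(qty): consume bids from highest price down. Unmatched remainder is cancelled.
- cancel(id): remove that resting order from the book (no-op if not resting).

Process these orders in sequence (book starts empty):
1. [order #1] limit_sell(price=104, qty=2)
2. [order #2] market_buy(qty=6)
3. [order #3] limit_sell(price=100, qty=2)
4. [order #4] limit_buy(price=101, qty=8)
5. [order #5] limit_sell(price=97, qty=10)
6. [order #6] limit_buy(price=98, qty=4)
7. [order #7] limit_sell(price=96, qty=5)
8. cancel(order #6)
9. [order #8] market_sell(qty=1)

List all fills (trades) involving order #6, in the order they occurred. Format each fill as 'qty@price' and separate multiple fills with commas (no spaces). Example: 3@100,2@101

Answer: 4@97

Derivation:
After op 1 [order #1] limit_sell(price=104, qty=2): fills=none; bids=[-] asks=[#1:2@104]
After op 2 [order #2] market_buy(qty=6): fills=#2x#1:2@104; bids=[-] asks=[-]
After op 3 [order #3] limit_sell(price=100, qty=2): fills=none; bids=[-] asks=[#3:2@100]
After op 4 [order #4] limit_buy(price=101, qty=8): fills=#4x#3:2@100; bids=[#4:6@101] asks=[-]
After op 5 [order #5] limit_sell(price=97, qty=10): fills=#4x#5:6@101; bids=[-] asks=[#5:4@97]
After op 6 [order #6] limit_buy(price=98, qty=4): fills=#6x#5:4@97; bids=[-] asks=[-]
After op 7 [order #7] limit_sell(price=96, qty=5): fills=none; bids=[-] asks=[#7:5@96]
After op 8 cancel(order #6): fills=none; bids=[-] asks=[#7:5@96]
After op 9 [order #8] market_sell(qty=1): fills=none; bids=[-] asks=[#7:5@96]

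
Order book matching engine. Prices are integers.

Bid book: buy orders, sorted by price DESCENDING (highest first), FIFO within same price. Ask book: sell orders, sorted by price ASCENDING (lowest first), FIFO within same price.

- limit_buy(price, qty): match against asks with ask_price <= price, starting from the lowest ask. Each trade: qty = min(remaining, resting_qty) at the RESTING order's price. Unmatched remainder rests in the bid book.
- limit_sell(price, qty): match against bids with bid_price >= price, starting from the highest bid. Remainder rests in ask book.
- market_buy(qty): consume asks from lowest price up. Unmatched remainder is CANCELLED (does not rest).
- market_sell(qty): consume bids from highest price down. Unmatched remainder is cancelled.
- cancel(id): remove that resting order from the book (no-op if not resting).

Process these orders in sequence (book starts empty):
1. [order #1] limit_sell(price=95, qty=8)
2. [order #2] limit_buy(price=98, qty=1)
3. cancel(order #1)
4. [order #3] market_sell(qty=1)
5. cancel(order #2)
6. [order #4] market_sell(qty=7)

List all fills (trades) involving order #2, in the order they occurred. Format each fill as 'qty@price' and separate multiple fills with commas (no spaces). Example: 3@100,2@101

After op 1 [order #1] limit_sell(price=95, qty=8): fills=none; bids=[-] asks=[#1:8@95]
After op 2 [order #2] limit_buy(price=98, qty=1): fills=#2x#1:1@95; bids=[-] asks=[#1:7@95]
After op 3 cancel(order #1): fills=none; bids=[-] asks=[-]
After op 4 [order #3] market_sell(qty=1): fills=none; bids=[-] asks=[-]
After op 5 cancel(order #2): fills=none; bids=[-] asks=[-]
After op 6 [order #4] market_sell(qty=7): fills=none; bids=[-] asks=[-]

Answer: 1@95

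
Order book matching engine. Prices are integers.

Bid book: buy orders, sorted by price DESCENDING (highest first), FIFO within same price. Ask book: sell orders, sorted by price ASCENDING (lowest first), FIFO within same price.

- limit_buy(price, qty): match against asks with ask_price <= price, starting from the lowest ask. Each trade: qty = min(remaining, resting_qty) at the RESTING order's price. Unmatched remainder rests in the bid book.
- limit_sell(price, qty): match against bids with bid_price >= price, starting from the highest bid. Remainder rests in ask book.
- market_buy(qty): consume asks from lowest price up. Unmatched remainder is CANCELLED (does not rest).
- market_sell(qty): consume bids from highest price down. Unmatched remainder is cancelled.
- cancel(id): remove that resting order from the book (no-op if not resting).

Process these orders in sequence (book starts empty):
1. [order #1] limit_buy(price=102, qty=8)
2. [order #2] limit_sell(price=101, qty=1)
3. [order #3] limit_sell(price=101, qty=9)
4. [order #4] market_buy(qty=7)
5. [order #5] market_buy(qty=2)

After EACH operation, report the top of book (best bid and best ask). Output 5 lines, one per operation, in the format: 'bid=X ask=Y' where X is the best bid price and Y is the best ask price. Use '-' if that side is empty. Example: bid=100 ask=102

After op 1 [order #1] limit_buy(price=102, qty=8): fills=none; bids=[#1:8@102] asks=[-]
After op 2 [order #2] limit_sell(price=101, qty=1): fills=#1x#2:1@102; bids=[#1:7@102] asks=[-]
After op 3 [order #3] limit_sell(price=101, qty=9): fills=#1x#3:7@102; bids=[-] asks=[#3:2@101]
After op 4 [order #4] market_buy(qty=7): fills=#4x#3:2@101; bids=[-] asks=[-]
After op 5 [order #5] market_buy(qty=2): fills=none; bids=[-] asks=[-]

Answer: bid=102 ask=-
bid=102 ask=-
bid=- ask=101
bid=- ask=-
bid=- ask=-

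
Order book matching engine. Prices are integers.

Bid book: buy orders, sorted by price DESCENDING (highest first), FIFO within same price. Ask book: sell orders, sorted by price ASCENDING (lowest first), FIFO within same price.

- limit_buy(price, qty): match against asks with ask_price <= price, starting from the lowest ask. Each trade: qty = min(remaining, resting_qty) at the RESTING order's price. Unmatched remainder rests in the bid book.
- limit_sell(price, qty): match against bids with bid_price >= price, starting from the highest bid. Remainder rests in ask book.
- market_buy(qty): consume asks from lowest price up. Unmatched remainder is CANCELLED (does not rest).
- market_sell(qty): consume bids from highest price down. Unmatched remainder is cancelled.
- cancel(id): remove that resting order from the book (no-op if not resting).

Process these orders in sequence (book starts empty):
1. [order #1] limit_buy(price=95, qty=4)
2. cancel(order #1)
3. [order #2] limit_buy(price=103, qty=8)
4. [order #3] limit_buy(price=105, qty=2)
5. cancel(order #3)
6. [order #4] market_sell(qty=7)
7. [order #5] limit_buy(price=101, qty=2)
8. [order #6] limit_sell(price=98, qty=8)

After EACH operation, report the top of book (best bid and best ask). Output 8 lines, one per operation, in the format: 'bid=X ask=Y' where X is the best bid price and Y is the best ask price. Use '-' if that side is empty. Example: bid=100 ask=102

Answer: bid=95 ask=-
bid=- ask=-
bid=103 ask=-
bid=105 ask=-
bid=103 ask=-
bid=103 ask=-
bid=103 ask=-
bid=- ask=98

Derivation:
After op 1 [order #1] limit_buy(price=95, qty=4): fills=none; bids=[#1:4@95] asks=[-]
After op 2 cancel(order #1): fills=none; bids=[-] asks=[-]
After op 3 [order #2] limit_buy(price=103, qty=8): fills=none; bids=[#2:8@103] asks=[-]
After op 4 [order #3] limit_buy(price=105, qty=2): fills=none; bids=[#3:2@105 #2:8@103] asks=[-]
After op 5 cancel(order #3): fills=none; bids=[#2:8@103] asks=[-]
After op 6 [order #4] market_sell(qty=7): fills=#2x#4:7@103; bids=[#2:1@103] asks=[-]
After op 7 [order #5] limit_buy(price=101, qty=2): fills=none; bids=[#2:1@103 #5:2@101] asks=[-]
After op 8 [order #6] limit_sell(price=98, qty=8): fills=#2x#6:1@103 #5x#6:2@101; bids=[-] asks=[#6:5@98]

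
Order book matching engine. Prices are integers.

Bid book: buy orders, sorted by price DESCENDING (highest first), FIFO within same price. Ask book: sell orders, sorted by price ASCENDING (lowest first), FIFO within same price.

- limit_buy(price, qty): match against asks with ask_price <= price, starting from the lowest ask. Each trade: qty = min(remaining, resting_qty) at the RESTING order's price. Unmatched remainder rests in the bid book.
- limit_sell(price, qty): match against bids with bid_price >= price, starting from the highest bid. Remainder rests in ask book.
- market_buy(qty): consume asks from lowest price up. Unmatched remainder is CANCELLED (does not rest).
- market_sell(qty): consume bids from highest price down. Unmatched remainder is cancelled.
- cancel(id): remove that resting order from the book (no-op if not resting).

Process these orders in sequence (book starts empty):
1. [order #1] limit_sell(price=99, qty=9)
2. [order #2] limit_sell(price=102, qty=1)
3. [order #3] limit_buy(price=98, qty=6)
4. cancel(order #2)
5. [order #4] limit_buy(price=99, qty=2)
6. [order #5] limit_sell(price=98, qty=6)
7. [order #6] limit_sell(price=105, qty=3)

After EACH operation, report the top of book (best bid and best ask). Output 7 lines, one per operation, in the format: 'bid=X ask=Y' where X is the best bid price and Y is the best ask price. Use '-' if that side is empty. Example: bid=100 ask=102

After op 1 [order #1] limit_sell(price=99, qty=9): fills=none; bids=[-] asks=[#1:9@99]
After op 2 [order #2] limit_sell(price=102, qty=1): fills=none; bids=[-] asks=[#1:9@99 #2:1@102]
After op 3 [order #3] limit_buy(price=98, qty=6): fills=none; bids=[#3:6@98] asks=[#1:9@99 #2:1@102]
After op 4 cancel(order #2): fills=none; bids=[#3:6@98] asks=[#1:9@99]
After op 5 [order #4] limit_buy(price=99, qty=2): fills=#4x#1:2@99; bids=[#3:6@98] asks=[#1:7@99]
After op 6 [order #5] limit_sell(price=98, qty=6): fills=#3x#5:6@98; bids=[-] asks=[#1:7@99]
After op 7 [order #6] limit_sell(price=105, qty=3): fills=none; bids=[-] asks=[#1:7@99 #6:3@105]

Answer: bid=- ask=99
bid=- ask=99
bid=98 ask=99
bid=98 ask=99
bid=98 ask=99
bid=- ask=99
bid=- ask=99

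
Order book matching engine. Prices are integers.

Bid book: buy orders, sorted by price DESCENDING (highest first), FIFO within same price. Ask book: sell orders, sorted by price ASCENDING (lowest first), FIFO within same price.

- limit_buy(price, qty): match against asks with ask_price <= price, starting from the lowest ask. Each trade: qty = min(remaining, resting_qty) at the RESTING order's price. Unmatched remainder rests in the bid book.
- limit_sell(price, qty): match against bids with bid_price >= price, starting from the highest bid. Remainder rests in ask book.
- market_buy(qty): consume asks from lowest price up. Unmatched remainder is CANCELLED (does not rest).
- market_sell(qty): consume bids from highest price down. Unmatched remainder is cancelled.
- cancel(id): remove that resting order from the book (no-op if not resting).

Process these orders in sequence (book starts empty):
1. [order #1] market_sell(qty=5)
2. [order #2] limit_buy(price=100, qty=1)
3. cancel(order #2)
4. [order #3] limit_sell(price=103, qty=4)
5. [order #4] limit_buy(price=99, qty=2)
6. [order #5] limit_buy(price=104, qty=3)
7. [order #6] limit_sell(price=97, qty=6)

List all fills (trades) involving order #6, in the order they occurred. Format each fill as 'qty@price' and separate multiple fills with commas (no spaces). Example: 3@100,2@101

Answer: 2@99

Derivation:
After op 1 [order #1] market_sell(qty=5): fills=none; bids=[-] asks=[-]
After op 2 [order #2] limit_buy(price=100, qty=1): fills=none; bids=[#2:1@100] asks=[-]
After op 3 cancel(order #2): fills=none; bids=[-] asks=[-]
After op 4 [order #3] limit_sell(price=103, qty=4): fills=none; bids=[-] asks=[#3:4@103]
After op 5 [order #4] limit_buy(price=99, qty=2): fills=none; bids=[#4:2@99] asks=[#3:4@103]
After op 6 [order #5] limit_buy(price=104, qty=3): fills=#5x#3:3@103; bids=[#4:2@99] asks=[#3:1@103]
After op 7 [order #6] limit_sell(price=97, qty=6): fills=#4x#6:2@99; bids=[-] asks=[#6:4@97 #3:1@103]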